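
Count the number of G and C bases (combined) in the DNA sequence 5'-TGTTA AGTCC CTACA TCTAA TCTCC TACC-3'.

12

A=7, G=2, C=10, T=10
G+C = 2 + 10 = 12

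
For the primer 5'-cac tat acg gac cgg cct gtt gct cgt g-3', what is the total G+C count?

T=7, G=8, C=9, A=4
G+C = 8 + 9 = 17

17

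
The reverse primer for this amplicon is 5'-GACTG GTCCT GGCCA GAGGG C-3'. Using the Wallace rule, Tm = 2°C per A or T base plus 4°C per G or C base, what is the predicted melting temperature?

Counting bases: C=6, G=9, T=3, A=3
So N_AT = 6 and N_GC = 15.
Tm = 2(6) + 4(15) = 12 + 60 = 72°C

72°C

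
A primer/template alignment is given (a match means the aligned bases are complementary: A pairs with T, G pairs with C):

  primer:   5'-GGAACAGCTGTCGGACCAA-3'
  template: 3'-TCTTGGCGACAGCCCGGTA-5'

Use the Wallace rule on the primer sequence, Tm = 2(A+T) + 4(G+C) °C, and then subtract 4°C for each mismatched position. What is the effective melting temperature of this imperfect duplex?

Primer base counts: A=6, T=2, G=6, C=5 → A+T=8, G+C=11
Perfect-match Tm = 2(8) + 4(11) = 16 + 44 = 60°C
Mismatches (positions where the bases are not complementary): 4 (at positions 1, 6, 15, 19)
Effective Tm = 60 − 4×4 = 60 − 16 = 44°C

44°C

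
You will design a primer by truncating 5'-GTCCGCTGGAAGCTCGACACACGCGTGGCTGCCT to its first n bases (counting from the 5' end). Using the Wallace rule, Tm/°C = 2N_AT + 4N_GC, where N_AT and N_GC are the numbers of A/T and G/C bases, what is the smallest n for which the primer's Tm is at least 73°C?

n = 23

First 22 bases: GTCCGCTGGAAGCTCGACACAC → Tm = 72°C (< 73°C)
First 23 bases: GTCCGCTGGAAGCTCGACACACG → Tm = 76°C (≥ 73°C)
Each additional base adds 2°C (A/T) or 4°C (G/C), so Tm is non-decreasing in n; n = 23 is the first length to reach 73°C.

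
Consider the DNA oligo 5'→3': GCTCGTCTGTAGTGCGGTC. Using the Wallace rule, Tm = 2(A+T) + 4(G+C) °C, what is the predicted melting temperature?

62°C

C=5, A=1, T=6, G=7
So N_AT = 7 and N_GC = 12.
Tm = 2×7 + 4×12 = 62°C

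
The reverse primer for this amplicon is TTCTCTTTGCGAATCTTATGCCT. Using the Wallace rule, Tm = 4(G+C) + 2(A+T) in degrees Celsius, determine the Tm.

64°C

A=3, T=11, G=3, C=6
A+T = 14, G+C = 9
Tm = 2(14) + 4(9) = 28 + 36 = 64°C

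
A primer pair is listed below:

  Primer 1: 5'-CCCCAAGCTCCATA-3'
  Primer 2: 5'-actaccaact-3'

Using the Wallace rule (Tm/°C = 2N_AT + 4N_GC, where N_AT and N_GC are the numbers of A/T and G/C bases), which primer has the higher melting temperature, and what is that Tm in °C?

Primer 1, 44°C

Primer 1: A+T=6, G+C=8 → Tm = 2(6)+4(8) = 44°C
Primer 2: A+T=6, G+C=4 → Tm = 2(6)+4(4) = 28°C
44°C vs 28°C → primer 1 is higher.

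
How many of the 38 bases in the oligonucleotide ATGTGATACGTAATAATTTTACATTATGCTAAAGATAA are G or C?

Scanning the sequence gives G=5, C=3, A=16, T=14.
Total G or C: 5 + 3 = 8

8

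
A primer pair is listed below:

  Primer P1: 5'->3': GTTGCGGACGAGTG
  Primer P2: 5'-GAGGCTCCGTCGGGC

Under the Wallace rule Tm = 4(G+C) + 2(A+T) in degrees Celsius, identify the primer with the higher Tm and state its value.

Primer P2, 54°C

Primer P1: A+T=5, G+C=9 → Tm = 2(5)+4(9) = 46°C
Primer P2: A+T=3, G+C=12 → Tm = 2(3)+4(12) = 54°C
46°C vs 54°C → primer P2 is higher.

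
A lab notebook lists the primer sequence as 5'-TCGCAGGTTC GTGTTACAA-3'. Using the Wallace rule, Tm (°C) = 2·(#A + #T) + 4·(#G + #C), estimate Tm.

C=4, G=5, T=6, A=4
So N_AT = 10 and N_GC = 9.
Tm = 2×10 + 4×9 = 56°C

56°C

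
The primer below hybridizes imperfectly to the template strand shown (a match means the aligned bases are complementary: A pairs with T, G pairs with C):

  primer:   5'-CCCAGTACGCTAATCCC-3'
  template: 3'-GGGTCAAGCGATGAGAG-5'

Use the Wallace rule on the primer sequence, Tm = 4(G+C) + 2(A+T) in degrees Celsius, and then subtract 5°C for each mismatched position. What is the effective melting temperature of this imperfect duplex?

39°C

Primer base counts: A=4, T=3, G=2, C=8 → A+T=7, G+C=10
Perfect-match Tm = 2(7) + 4(10) = 14 + 40 = 54°C
Mismatches (positions where the bases are not complementary): 3 (at positions 7, 13, 16)
Effective Tm = 54 − 3×5 = 54 − 15 = 39°C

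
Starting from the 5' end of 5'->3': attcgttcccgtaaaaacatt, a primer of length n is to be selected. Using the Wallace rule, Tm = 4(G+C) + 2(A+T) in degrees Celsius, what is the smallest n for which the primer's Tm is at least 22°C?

n = 8

First 7 bases: ATTCGTT → Tm = 18°C (< 22°C)
First 8 bases: ATTCGTTC → Tm = 22°C (≥ 22°C)
Each additional base adds 2°C (A/T) or 4°C (G/C), so Tm is non-decreasing in n; n = 8 is the first length to reach 22°C.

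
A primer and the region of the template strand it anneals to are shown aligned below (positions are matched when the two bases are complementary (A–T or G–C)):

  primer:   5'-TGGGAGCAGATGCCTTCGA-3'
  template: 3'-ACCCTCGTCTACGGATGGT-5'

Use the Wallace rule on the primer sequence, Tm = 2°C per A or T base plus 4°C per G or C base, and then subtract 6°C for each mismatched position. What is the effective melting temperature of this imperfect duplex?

Primer base counts: A=4, T=4, G=7, C=4 → A+T=8, G+C=11
Perfect-match Tm = 2(8) + 4(11) = 16 + 44 = 60°C
Mismatches (positions where the bases are not complementary): 2 (at positions 16, 18)
Effective Tm = 60 − 2×6 = 60 − 12 = 48°C

48°C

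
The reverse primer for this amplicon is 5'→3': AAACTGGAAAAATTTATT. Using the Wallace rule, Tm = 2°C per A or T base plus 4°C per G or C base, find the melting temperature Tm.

42°C

C=1, A=9, G=2, T=6
A+T = 15, G+C = 3
Tm = 2(15) + 4(3) = 30 + 12 = 42°C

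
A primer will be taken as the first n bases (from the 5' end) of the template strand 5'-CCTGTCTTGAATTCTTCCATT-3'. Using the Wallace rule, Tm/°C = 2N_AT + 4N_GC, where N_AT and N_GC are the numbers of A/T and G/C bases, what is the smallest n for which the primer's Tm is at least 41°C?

n = 15

First 14 bases: CCTGTCTTGAATTC → Tm = 40°C (< 41°C)
First 15 bases: CCTGTCTTGAATTCT → Tm = 42°C (≥ 41°C)
Since every base adds ≥2°C, Tm only increases with n, so the threshold is first crossed at n = 15.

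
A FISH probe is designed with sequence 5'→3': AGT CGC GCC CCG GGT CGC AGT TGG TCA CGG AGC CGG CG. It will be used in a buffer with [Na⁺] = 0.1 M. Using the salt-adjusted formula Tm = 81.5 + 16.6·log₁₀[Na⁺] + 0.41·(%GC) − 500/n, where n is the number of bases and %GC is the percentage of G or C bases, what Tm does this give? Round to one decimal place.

Length n = 38. G=16, T=5, C=13, A=4
G+C = 29, so %GC = 29/38 × 100 = 76.316%
Salt term: 16.6 × (-1) = -16.6
GC term: 0.41 × 76.316 = 31.29; length term: −500/38 = −13.158
Tm = 81.5 + (-16.6) + 31.29 − 13.158 = 83.032 → 83.0°C

83.0°C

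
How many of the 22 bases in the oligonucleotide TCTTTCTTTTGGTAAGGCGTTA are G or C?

Base counts: T=11, A=3, G=5, C=3
Total G or C: 5 + 3 = 8

8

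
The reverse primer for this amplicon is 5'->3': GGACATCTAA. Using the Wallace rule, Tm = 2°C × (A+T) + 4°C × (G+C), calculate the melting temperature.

Base counts: A=4, T=2, C=2, G=2
AT pairs contribute 6, GC pairs contribute 4.
Tm = 4·4 + 2·6 = 16 + 12 = 28°C

28°C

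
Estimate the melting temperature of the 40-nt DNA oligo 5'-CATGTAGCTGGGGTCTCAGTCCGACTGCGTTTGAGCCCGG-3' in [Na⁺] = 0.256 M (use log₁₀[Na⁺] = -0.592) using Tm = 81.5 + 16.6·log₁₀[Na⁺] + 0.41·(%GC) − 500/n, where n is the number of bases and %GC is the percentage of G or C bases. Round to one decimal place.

Length n = 40. Scanning the sequence gives G=14, C=11, T=10, A=5.
G+C = 25, so %GC = 25/40 × 100 = 62.5%
Salt term: 16.6 × (-0.592) = -9.827
GC term: 0.41 × 62.5 = 25.625; length term: −500/40 = −12.5
Tm = 81.5 + (-9.827) + 25.625 − 12.5 = 84.798 → 84.8°C

84.8°C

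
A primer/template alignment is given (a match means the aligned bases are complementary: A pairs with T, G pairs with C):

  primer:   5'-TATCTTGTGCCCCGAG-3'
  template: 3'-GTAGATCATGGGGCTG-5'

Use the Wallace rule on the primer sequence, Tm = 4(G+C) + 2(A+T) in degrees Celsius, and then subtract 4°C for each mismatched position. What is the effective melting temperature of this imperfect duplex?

34°C

Primer base counts: A=2, T=5, G=4, C=5 → A+T=7, G+C=9
Perfect-match Tm = 2(7) + 4(9) = 14 + 36 = 50°C
Mismatches (positions where the bases are not complementary): 4 (at positions 1, 6, 9, 16)
Effective Tm = 50 − 4×4 = 50 − 16 = 34°C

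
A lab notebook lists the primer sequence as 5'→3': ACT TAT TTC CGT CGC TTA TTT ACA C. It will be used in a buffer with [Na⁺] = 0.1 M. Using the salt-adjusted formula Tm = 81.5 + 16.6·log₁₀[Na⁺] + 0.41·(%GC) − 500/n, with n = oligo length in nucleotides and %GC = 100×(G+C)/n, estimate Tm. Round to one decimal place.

Length n = 25. Scanning the sequence gives A=5, C=7, T=11, G=2.
G+C = 9, so %GC = 9/25 × 100 = 36%
Salt term: 16.6 × (-1) = -16.6
GC term: 0.41 × 36 = 14.76; length term: −500/25 = −20
Tm = 81.5 + (-16.6) + 14.76 − 20 = 59.66 → 59.7°C

59.7°C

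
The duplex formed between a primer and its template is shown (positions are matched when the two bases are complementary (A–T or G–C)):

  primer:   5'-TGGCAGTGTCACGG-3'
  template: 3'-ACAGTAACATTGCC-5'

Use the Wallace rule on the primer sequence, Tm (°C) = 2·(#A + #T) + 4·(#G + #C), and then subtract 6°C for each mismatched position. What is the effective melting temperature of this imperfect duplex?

Primer base counts: A=2, T=3, G=6, C=3 → A+T=5, G+C=9
Perfect-match Tm = 2(5) + 4(9) = 10 + 36 = 46°C
Mismatches (positions where the bases are not complementary): 3 (at positions 3, 6, 10)
Effective Tm = 46 − 3×6 = 46 − 18 = 28°C

28°C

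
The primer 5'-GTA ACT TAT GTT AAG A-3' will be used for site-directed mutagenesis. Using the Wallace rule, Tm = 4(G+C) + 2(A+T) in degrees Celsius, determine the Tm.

Counting bases: T=6, C=1, A=6, G=3
AT pairs contribute 12, GC pairs contribute 4.
Tm = 4·4 + 2·12 = 16 + 24 = 40°C

40°C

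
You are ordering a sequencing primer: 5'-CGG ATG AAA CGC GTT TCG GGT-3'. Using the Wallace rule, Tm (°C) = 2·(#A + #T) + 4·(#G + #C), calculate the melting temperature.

66°C

G=8, C=4, T=5, A=4
AT pairs contribute 9, GC pairs contribute 12.
Tm = 2(9) + 4(12) = 18 + 48 = 66°C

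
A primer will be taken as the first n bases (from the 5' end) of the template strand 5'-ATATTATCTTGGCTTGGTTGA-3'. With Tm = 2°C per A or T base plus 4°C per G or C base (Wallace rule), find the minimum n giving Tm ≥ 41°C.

First 15 bases: ATATTATCTTGGCTT → Tm = 38°C (< 41°C)
First 16 bases: ATATTATCTTGGCTTG → Tm = 42°C (≥ 41°C)
Since every base adds ≥2°C, Tm only increases with n, so the threshold is first crossed at n = 16.

n = 16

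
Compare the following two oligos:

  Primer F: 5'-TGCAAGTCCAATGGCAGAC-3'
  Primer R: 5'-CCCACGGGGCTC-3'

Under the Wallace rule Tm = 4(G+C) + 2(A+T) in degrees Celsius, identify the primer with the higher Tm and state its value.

Primer F, 58°C

Primer F: A+T=9, G+C=10 → Tm = 2(9)+4(10) = 58°C
Primer R: A+T=2, G+C=10 → Tm = 2(2)+4(10) = 44°C
58°C vs 44°C → primer F is higher.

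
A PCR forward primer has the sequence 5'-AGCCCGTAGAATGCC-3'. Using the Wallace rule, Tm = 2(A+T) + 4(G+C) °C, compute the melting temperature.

Scanning the sequence gives A=4, C=5, T=2, G=4.
So N_AT = 6 and N_GC = 9.
Tm = 2×6 + 4×9 = 48°C

48°C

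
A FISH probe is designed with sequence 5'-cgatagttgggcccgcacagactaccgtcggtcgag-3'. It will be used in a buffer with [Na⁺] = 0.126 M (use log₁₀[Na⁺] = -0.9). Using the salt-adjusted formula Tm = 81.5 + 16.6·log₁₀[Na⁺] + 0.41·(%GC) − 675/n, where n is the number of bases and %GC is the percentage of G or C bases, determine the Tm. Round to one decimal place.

74.0°C

Length n = 36. Scanning the sequence gives A=7, C=11, T=6, G=12.
G+C = 23, so %GC = 23/36 × 100 = 63.889%
Salt term: 16.6 × (-0.9) = -14.94
GC term: 0.41 × 63.889 = 26.194; length term: −675/36 = −18.75
Tm = 81.5 + (-14.94) + 26.194 − 18.75 = 74.004 → 74.0°C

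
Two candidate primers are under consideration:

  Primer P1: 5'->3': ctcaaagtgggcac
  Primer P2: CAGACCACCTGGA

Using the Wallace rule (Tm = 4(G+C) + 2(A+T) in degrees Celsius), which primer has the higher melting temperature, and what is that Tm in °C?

Primer P1, 44°C

Primer P1: A+T=6, G+C=8 → Tm = 2(6)+4(8) = 44°C
Primer P2: A+T=5, G+C=8 → Tm = 2(5)+4(8) = 42°C
44°C vs 42°C → primer P1 is higher.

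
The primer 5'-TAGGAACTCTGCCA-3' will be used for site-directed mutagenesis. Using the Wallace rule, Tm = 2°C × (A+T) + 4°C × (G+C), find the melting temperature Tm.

Counting bases: T=3, G=3, A=4, C=4
So N_AT = 7 and N_GC = 7.
Tm = 4·7 + 2·7 = 28 + 14 = 42°C

42°C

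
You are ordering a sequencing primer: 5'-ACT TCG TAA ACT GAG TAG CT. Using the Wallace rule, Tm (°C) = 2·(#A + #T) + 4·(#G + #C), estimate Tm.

56°C

Base counts: G=4, T=6, A=6, C=4
AT pairs contribute 12, GC pairs contribute 8.
Tm = 2×12 + 4×8 = 56°C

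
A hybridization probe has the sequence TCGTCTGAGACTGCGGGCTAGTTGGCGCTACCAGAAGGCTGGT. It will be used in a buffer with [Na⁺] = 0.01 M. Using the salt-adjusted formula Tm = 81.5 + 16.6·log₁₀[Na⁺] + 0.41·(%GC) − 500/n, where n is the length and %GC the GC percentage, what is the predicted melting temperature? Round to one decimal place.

Length n = 43. T=10, C=10, G=16, A=7
G+C = 26, so %GC = 26/43 × 100 = 60.465%
Salt term: 16.6 × (-2) = -33.2
GC term: 0.41 × 60.465 = 24.791; length term: −500/43 = −11.628
Tm = 81.5 + (-33.2) + 24.791 − 11.628 = 61.463 → 61.5°C

61.5°C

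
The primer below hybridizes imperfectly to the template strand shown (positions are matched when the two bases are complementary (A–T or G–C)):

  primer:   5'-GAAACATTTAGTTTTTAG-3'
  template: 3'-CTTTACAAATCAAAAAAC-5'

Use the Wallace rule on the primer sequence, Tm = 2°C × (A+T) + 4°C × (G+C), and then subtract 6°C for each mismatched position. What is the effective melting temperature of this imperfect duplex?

26°C

Primer base counts: A=6, T=8, G=3, C=1 → A+T=14, G+C=4
Perfect-match Tm = 2(14) + 4(4) = 28 + 16 = 44°C
Mismatches (positions where the bases are not complementary): 3 (at positions 5, 6, 17)
Effective Tm = 44 − 3×6 = 44 − 18 = 26°C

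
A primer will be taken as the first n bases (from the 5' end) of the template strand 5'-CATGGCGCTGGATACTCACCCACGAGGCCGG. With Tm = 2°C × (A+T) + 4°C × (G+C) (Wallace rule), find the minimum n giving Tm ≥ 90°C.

n = 28

First 27 bases: CATGGCGCTGGATACTCACCCACGAGG → Tm = 88°C (< 90°C)
First 28 bases: CATGGCGCTGGATACTCACCCACGAGGC → Tm = 92°C (≥ 90°C)
Since every base adds ≥2°C, Tm only increases with n, so the threshold is first crossed at n = 28.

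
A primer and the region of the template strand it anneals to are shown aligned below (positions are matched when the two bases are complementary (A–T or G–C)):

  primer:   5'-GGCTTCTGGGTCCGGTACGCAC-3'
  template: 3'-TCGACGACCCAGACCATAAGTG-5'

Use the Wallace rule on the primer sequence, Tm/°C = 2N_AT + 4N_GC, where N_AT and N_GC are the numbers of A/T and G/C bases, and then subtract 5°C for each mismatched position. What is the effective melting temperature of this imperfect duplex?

Primer base counts: A=2, T=5, G=8, C=7 → A+T=7, G+C=15
Perfect-match Tm = 2(7) + 4(15) = 14 + 60 = 74°C
Mismatches (positions where the bases are not complementary): 5 (at positions 1, 5, 13, 18, 19)
Effective Tm = 74 − 5×5 = 74 − 25 = 49°C

49°C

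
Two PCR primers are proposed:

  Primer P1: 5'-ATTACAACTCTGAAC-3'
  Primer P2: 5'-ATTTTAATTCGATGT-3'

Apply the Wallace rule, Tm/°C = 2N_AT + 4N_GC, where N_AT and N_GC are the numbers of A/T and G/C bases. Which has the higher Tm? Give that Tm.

Primer P1: A+T=10, G+C=5 → Tm = 2(10)+4(5) = 40°C
Primer P2: A+T=12, G+C=3 → Tm = 2(12)+4(3) = 36°C
40°C vs 36°C → primer P1 is higher.

Primer P1, 40°C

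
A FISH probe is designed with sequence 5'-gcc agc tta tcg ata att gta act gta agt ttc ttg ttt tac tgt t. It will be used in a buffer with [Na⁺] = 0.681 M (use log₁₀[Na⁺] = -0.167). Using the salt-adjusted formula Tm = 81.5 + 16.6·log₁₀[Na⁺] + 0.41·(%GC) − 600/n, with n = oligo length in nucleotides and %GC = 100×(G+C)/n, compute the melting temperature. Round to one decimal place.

79.1°C

Length n = 46. Counting bases: C=7, A=10, G=8, T=21
G+C = 15, so %GC = 15/46 × 100 = 32.609%
Salt term: 16.6 × (-0.167) = -2.772
GC term: 0.41 × 32.609 = 13.37; length term: −600/46 = −13.043
Tm = 81.5 + (-2.772) + 13.37 − 13.043 = 79.055 → 79.1°C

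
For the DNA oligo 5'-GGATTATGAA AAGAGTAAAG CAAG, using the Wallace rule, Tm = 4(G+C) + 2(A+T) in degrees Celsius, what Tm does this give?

Scanning the sequence gives C=1, T=4, G=7, A=12.
A+T = 16, G+C = 8
Tm = 2(16) + 4(8) = 32 + 32 = 64°C

64°C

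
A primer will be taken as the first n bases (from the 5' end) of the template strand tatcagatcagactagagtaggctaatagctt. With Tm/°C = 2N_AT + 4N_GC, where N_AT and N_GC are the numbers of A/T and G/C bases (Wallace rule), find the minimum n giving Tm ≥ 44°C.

First 15 bases: TATCAGATCAGACTA → Tm = 40°C (< 44°C)
First 16 bases: TATCAGATCAGACTAG → Tm = 44°C (≥ 44°C)
Since every base adds ≥2°C, Tm only increases with n, so the threshold is first crossed at n = 16.

n = 16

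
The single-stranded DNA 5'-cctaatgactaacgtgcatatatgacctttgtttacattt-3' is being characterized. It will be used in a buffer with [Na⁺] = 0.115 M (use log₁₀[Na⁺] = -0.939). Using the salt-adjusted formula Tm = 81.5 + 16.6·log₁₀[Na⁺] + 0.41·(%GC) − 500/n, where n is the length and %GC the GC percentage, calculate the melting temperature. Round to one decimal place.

66.7°C

Length n = 40. Base counts: C=8, A=11, T=16, G=5
G+C = 13, so %GC = 13/40 × 100 = 32.5%
Salt term: 16.6 × (-0.939) = -15.587
GC term: 0.41 × 32.5 = 13.325; length term: −500/40 = −12.5
Tm = 81.5 + (-15.587) + 13.325 − 12.5 = 66.738 → 66.7°C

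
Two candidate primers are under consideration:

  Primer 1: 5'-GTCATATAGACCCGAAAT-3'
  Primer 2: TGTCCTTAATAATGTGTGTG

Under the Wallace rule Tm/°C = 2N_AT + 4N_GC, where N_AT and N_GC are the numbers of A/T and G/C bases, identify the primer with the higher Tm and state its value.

Primer 1: A+T=11, G+C=7 → Tm = 2(11)+4(7) = 50°C
Primer 2: A+T=13, G+C=7 → Tm = 2(13)+4(7) = 54°C
50°C vs 54°C → primer 2 is higher.

Primer 2, 54°C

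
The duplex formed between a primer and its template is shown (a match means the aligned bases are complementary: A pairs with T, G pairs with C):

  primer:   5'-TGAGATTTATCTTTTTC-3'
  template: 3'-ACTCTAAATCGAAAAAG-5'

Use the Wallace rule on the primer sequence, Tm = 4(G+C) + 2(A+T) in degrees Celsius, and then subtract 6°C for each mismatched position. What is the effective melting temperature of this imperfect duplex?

Primer base counts: A=3, T=10, G=2, C=2 → A+T=13, G+C=4
Perfect-match Tm = 2(13) + 4(4) = 26 + 16 = 42°C
Mismatches (positions where the bases are not complementary): 1 (at position 10)
Effective Tm = 42 − 1×6 = 42 − 6 = 36°C

36°C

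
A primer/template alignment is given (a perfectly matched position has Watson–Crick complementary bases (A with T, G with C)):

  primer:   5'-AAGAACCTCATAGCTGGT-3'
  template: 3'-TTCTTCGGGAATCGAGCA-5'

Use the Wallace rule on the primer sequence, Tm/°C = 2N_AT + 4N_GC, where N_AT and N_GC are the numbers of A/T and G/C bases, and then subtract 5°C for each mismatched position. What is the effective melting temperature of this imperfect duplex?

32°C

Primer base counts: A=6, T=4, G=4, C=4 → A+T=10, G+C=8
Perfect-match Tm = 2(10) + 4(8) = 20 + 32 = 52°C
Mismatches (positions where the bases are not complementary): 4 (at positions 6, 8, 10, 16)
Effective Tm = 52 − 4×5 = 52 − 20 = 32°C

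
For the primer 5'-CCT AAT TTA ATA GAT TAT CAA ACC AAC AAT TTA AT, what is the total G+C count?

7

Counting bases: G=1, C=6, T=12, A=16
G+C = 1 + 6 = 7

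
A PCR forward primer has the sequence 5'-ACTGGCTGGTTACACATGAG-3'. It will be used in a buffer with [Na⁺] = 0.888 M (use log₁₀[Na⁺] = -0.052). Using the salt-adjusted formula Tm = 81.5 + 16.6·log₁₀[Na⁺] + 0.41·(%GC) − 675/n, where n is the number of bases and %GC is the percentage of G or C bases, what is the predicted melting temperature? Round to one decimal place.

Length n = 20. Counting bases: A=5, C=4, G=6, T=5
G+C = 10, so %GC = 10/20 × 100 = 50%
Salt term: 16.6 × (-0.052) = -0.863
GC term: 0.41 × 50 = 20.5; length term: −675/20 = −33.75
Tm = 81.5 + (-0.863) + 20.5 − 33.75 = 67.387 → 67.4°C

67.4°C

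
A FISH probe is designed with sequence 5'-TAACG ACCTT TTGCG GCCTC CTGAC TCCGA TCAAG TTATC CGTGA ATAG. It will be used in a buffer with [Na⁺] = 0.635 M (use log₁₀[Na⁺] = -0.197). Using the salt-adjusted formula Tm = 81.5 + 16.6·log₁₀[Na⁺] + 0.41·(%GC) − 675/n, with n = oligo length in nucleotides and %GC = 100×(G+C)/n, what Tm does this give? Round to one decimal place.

84.5°C

Length n = 49. Counting bases: A=11, G=10, C=14, T=14
G+C = 24, so %GC = 24/49 × 100 = 48.98%
Salt term: 16.6 × (-0.197) = -3.27
GC term: 0.41 × 48.98 = 20.082; length term: −675/49 = −13.776
Tm = 81.5 + (-3.27) + 20.082 − 13.776 = 84.536 → 84.5°C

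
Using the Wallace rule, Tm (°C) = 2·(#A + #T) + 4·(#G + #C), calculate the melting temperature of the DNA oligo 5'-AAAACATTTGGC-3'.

Base counts: C=2, T=3, A=5, G=2
A+T = 8, G+C = 4
Tm = 2×8 + 4×4 = 32°C

32°C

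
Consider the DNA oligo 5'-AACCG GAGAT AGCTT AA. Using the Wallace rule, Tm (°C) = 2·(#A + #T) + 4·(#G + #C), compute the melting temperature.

Counting bases: G=4, C=3, A=7, T=3
So N_AT = 10 and N_GC = 7.
Tm = 4·7 + 2·10 = 28 + 20 = 48°C

48°C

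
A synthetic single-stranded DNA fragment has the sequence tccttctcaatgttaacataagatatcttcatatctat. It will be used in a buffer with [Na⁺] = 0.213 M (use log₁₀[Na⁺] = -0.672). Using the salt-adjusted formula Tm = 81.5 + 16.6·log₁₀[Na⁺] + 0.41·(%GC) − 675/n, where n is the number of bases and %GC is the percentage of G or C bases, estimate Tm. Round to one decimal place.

63.4°C

Length n = 38. Counting bases: A=12, C=8, G=2, T=16
G+C = 10, so %GC = 10/38 × 100 = 26.316%
Salt term: 16.6 × (-0.672) = -11.155
GC term: 0.41 × 26.316 = 10.79; length term: −675/38 = −17.763
Tm = 81.5 + (-11.155) + 10.79 − 17.763 = 63.372 → 63.4°C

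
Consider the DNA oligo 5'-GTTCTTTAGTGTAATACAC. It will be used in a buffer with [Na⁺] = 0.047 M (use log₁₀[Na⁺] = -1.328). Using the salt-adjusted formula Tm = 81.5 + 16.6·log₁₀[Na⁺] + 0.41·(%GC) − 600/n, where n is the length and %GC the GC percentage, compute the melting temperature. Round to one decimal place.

Length n = 19. A=5, G=3, T=8, C=3
G+C = 6, so %GC = 6/19 × 100 = 31.579%
Salt term: 16.6 × (-1.328) = -22.045
GC term: 0.41 × 31.579 = 12.947; length term: −600/19 = −31.579
Tm = 81.5 + (-22.045) + 12.947 − 31.579 = 40.823 → 40.8°C

40.8°C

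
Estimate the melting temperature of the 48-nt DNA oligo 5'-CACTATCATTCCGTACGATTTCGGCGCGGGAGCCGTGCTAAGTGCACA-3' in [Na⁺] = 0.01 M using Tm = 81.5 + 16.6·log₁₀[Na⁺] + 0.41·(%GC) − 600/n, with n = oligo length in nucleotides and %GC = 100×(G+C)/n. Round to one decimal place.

58.9°C

Length n = 48. Scanning the sequence gives T=11, A=10, G=13, C=14.
G+C = 27, so %GC = 27/48 × 100 = 56.25%
Salt term: 16.6 × (-2) = -33.2
GC term: 0.41 × 56.25 = 23.062; length term: −600/48 = −12.5
Tm = 81.5 + (-33.2) + 23.062 − 12.5 = 58.862 → 58.9°C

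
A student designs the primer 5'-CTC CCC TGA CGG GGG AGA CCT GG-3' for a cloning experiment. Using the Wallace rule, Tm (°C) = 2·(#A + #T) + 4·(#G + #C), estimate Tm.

G=9, C=8, T=3, A=3
A+T = 6, G+C = 17
Tm = 2×6 + 4×17 = 80°C

80°C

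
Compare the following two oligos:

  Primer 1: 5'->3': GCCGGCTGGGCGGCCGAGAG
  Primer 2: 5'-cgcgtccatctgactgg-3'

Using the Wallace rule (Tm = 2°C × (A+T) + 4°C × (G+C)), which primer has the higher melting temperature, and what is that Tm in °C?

Primer 1: A+T=3, G+C=17 → Tm = 2(3)+4(17) = 74°C
Primer 2: A+T=6, G+C=11 → Tm = 2(6)+4(11) = 56°C
74°C vs 56°C → primer 1 is higher.

Primer 1, 74°C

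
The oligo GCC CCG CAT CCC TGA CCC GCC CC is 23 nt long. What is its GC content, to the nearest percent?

Base counts: G=4, C=15, A=2, T=2
G+C = 4 + 15 = 19 out of 23 bases
%GC = 19/23 × 100 = 82.61% ≈ 83%

83%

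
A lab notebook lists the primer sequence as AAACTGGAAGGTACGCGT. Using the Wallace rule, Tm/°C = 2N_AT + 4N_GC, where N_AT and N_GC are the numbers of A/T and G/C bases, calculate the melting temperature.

G=6, A=6, C=3, T=3
A+T = 9, G+C = 9
Tm = 2(9) + 4(9) = 18 + 36 = 54°C

54°C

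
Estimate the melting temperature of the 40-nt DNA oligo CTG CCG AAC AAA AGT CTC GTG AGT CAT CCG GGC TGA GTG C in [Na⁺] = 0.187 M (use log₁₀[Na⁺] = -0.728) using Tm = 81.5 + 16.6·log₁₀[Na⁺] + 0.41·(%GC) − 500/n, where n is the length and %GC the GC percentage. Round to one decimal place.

Length n = 40. Counting bases: G=12, T=8, A=9, C=11
G+C = 23, so %GC = 23/40 × 100 = 57.5%
Salt term: 16.6 × (-0.728) = -12.085
GC term: 0.41 × 57.5 = 23.575; length term: −500/40 = −12.5
Tm = 81.5 + (-12.085) + 23.575 − 12.5 = 80.49 → 80.5°C

80.5°C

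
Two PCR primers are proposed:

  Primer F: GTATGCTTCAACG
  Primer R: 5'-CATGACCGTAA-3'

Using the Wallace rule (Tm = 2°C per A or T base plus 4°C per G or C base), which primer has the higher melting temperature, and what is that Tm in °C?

Primer F: A+T=7, G+C=6 → Tm = 2(7)+4(6) = 38°C
Primer R: A+T=6, G+C=5 → Tm = 2(6)+4(5) = 32°C
38°C vs 32°C → primer F is higher.

Primer F, 38°C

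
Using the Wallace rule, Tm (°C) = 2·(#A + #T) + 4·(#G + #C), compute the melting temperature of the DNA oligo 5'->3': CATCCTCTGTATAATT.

42°C

Scanning the sequence gives C=4, T=7, A=4, G=1.
A+T = 11, G+C = 5
Tm = 4·5 + 2·11 = 20 + 22 = 42°C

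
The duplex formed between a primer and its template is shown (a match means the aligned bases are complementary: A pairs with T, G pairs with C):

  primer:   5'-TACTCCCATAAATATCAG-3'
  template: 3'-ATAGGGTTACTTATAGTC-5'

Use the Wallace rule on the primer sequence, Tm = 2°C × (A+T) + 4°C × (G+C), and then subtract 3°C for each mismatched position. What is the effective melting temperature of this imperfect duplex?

Primer base counts: A=7, T=5, G=1, C=5 → A+T=12, G+C=6
Perfect-match Tm = 2(12) + 4(6) = 24 + 24 = 48°C
Mismatches (positions where the bases are not complementary): 4 (at positions 3, 4, 7, 10)
Effective Tm = 48 − 4×3 = 48 − 12 = 36°C

36°C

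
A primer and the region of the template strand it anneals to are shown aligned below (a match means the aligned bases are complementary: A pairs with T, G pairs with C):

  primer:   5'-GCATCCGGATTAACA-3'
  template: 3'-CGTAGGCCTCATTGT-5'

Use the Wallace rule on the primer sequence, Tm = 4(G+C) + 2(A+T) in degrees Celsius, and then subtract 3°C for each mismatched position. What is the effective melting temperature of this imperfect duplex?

Primer base counts: A=5, T=3, G=3, C=4 → A+T=8, G+C=7
Perfect-match Tm = 2(8) + 4(7) = 16 + 28 = 44°C
Mismatches (positions where the bases are not complementary): 1 (at position 10)
Effective Tm = 44 − 1×3 = 44 − 3 = 41°C

41°C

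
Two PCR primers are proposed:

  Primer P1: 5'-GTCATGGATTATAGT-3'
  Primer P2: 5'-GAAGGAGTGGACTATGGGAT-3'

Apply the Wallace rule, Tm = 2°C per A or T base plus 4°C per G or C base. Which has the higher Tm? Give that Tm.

Primer P1: A+T=10, G+C=5 → Tm = 2(10)+4(5) = 40°C
Primer P2: A+T=10, G+C=10 → Tm = 2(10)+4(10) = 60°C
40°C vs 60°C → primer P2 is higher.

Primer P2, 60°C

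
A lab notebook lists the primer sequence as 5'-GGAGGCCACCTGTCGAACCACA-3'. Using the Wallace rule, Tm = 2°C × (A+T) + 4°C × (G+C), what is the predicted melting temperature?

A=6, T=2, G=6, C=8
So N_AT = 8 and N_GC = 14.
Tm = 4·14 + 2·8 = 56 + 16 = 72°C

72°C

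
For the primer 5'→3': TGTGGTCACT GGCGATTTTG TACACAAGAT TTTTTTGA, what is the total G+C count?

14

Counting bases: T=16, C=5, G=9, A=8
G+C = 9 + 5 = 14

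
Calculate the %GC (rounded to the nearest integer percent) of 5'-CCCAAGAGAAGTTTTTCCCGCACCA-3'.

T=5, G=4, A=7, C=9
G+C = 4 + 9 = 13 out of 25 bases
%GC = 13/25 × 100 = 52% ≈ 52%

52%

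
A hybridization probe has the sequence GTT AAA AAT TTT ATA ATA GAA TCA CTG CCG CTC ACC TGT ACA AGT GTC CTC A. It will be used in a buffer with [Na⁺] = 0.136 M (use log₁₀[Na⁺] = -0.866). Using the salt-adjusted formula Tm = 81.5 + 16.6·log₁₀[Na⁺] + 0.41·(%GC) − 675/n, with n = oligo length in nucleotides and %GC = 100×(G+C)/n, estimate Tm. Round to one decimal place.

69.1°C

Length n = 52. Scanning the sequence gives C=12, T=16, G=7, A=17.
G+C = 19, so %GC = 19/52 × 100 = 36.538%
Salt term: 16.6 × (-0.866) = -14.376
GC term: 0.41 × 36.538 = 14.981; length term: −675/52 = −12.981
Tm = 81.5 + (-14.376) + 14.981 − 12.981 = 69.124 → 69.1°C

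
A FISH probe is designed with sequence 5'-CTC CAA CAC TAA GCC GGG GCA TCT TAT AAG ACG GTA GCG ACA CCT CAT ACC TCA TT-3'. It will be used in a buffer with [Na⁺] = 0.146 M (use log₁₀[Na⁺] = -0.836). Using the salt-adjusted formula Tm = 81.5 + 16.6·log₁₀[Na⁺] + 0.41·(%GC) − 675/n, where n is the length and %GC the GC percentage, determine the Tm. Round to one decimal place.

Length n = 56. Base counts: T=12, G=10, A=16, C=18
G+C = 28, so %GC = 28/56 × 100 = 50%
Salt term: 16.6 × (-0.836) = -13.878
GC term: 0.41 × 50 = 20.5; length term: −675/56 = −12.054
Tm = 81.5 + (-13.878) + 20.5 − 12.054 = 76.068 → 76.1°C

76.1°C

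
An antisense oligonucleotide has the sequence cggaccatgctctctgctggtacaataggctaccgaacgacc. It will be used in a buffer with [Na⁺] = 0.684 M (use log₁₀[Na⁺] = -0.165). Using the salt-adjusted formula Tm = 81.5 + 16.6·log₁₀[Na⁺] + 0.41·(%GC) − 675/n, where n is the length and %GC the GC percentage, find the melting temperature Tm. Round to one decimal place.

86.1°C

Length n = 42. Counting bases: T=8, C=14, G=10, A=10
G+C = 24, so %GC = 24/42 × 100 = 57.143%
Salt term: 16.6 × (-0.165) = -2.739
GC term: 0.41 × 57.143 = 23.429; length term: −675/42 = −16.071
Tm = 81.5 + (-2.739) + 23.429 − 16.071 = 86.119 → 86.1°C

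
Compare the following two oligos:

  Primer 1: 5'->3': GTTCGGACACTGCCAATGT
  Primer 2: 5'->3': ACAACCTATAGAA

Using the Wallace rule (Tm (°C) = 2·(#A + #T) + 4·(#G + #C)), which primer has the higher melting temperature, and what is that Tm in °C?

Primer 1, 58°C

Primer 1: A+T=9, G+C=10 → Tm = 2(9)+4(10) = 58°C
Primer 2: A+T=9, G+C=4 → Tm = 2(9)+4(4) = 34°C
58°C vs 34°C → primer 1 is higher.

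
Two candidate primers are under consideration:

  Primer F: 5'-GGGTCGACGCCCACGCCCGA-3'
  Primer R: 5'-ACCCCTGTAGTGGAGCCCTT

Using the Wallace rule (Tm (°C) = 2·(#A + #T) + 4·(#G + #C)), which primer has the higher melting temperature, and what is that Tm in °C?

Primer F, 72°C

Primer F: A+T=4, G+C=16 → Tm = 2(4)+4(16) = 72°C
Primer R: A+T=8, G+C=12 → Tm = 2(8)+4(12) = 64°C
72°C vs 64°C → primer F is higher.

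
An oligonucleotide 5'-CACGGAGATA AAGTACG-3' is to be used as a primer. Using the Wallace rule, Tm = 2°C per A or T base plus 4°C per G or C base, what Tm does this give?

Base counts: C=3, T=2, A=7, G=5
So N_AT = 9 and N_GC = 8.
Tm = 2(9) + 4(8) = 18 + 32 = 50°C

50°C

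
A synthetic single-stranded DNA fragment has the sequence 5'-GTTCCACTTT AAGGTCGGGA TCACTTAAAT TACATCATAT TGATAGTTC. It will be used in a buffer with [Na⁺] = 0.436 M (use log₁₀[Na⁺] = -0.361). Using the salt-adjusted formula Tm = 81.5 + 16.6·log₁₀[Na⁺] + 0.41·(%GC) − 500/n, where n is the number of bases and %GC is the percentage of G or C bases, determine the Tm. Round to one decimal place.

79.5°C

Length n = 49. Scanning the sequence gives C=9, T=18, G=8, A=14.
G+C = 17, so %GC = 17/49 × 100 = 34.694%
Salt term: 16.6 × (-0.361) = -5.993
GC term: 0.41 × 34.694 = 14.225; length term: −500/49 = −10.204
Tm = 81.5 + (-5.993) + 14.225 − 10.204 = 79.528 → 79.5°C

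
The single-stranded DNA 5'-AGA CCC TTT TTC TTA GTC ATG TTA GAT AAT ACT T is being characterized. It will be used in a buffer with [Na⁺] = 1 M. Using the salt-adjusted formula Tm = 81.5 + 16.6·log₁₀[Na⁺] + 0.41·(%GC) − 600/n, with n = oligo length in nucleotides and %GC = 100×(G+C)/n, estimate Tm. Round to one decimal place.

75.9°C

Length n = 34. Counting bases: C=6, T=15, G=4, A=9
G+C = 10, so %GC = 10/34 × 100 = 29.412%
Salt term: 16.6 × (0) = 0
GC term: 0.41 × 29.412 = 12.059; length term: −600/34 = −17.647
Tm = 81.5 + (0) + 12.059 − 17.647 = 75.912 → 75.9°C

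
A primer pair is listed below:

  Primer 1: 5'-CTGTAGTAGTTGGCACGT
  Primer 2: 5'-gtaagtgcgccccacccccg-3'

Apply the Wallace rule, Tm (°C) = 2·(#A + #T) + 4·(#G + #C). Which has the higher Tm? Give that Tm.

Primer 2, 70°C

Primer 1: A+T=9, G+C=9 → Tm = 2(9)+4(9) = 54°C
Primer 2: A+T=5, G+C=15 → Tm = 2(5)+4(15) = 70°C
54°C vs 70°C → primer 2 is higher.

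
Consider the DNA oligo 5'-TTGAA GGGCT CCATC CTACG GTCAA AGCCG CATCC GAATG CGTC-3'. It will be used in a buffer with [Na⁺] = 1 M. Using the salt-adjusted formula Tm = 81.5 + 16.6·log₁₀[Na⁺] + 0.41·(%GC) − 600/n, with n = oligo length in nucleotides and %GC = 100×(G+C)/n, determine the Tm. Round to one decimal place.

Length n = 44. Scanning the sequence gives G=11, C=14, A=10, T=9.
G+C = 25, so %GC = 25/44 × 100 = 56.818%
Salt term: 16.6 × (0) = 0
GC term: 0.41 × 56.818 = 23.295; length term: −600/44 = −13.636
Tm = 81.5 + (0) + 23.295 − 13.636 = 91.159 → 91.2°C

91.2°C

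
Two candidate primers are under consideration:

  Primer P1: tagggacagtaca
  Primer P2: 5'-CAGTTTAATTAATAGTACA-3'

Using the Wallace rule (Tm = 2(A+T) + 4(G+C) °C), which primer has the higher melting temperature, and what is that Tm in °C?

Primer P2, 46°C

Primer P1: A+T=7, G+C=6 → Tm = 2(7)+4(6) = 38°C
Primer P2: A+T=15, G+C=4 → Tm = 2(15)+4(4) = 46°C
38°C vs 46°C → primer P2 is higher.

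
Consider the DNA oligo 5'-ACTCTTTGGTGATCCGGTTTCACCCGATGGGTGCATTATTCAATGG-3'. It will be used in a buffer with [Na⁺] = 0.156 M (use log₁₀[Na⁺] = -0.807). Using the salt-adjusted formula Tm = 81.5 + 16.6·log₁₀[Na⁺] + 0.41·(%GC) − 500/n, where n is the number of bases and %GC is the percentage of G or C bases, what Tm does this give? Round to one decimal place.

Length n = 46. A=8, G=12, C=10, T=16
G+C = 22, so %GC = 22/46 × 100 = 47.826%
Salt term: 16.6 × (-0.807) = -13.396
GC term: 0.41 × 47.826 = 19.609; length term: −500/46 = −10.87
Tm = 81.5 + (-13.396) + 19.609 − 10.87 = 76.843 → 76.8°C

76.8°C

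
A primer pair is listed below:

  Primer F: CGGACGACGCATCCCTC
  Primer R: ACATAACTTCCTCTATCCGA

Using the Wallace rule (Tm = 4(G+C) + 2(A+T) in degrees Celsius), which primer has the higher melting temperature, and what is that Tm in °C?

Primer F, 58°C

Primer F: A+T=5, G+C=12 → Tm = 2(5)+4(12) = 58°C
Primer R: A+T=12, G+C=8 → Tm = 2(12)+4(8) = 56°C
58°C vs 56°C → primer F is higher.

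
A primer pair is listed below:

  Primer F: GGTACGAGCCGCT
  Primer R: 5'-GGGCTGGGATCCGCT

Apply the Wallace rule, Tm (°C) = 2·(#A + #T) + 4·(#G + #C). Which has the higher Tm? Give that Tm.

Primer F: A+T=4, G+C=9 → Tm = 2(4)+4(9) = 44°C
Primer R: A+T=4, G+C=11 → Tm = 2(4)+4(11) = 52°C
44°C vs 52°C → primer R is higher.

Primer R, 52°C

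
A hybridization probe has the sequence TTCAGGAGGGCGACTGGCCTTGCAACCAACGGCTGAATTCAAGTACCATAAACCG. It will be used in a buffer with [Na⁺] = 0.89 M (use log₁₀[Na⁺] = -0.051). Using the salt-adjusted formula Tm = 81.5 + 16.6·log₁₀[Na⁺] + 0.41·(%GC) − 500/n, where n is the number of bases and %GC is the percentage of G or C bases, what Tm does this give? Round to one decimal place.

93.2°C

Length n = 55. Base counts: T=10, G=14, C=15, A=16
G+C = 29, so %GC = 29/55 × 100 = 52.727%
Salt term: 16.6 × (-0.051) = -0.847
GC term: 0.41 × 52.727 = 21.618; length term: −500/55 = −9.091
Tm = 81.5 + (-0.847) + 21.618 − 9.091 = 93.18 → 93.2°C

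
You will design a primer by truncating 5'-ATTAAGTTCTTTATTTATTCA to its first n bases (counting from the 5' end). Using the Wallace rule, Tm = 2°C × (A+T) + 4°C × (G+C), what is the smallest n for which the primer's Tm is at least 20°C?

First 8 bases: ATTAAGTT → Tm = 18°C (< 20°C)
First 9 bases: ATTAAGTTC → Tm = 22°C (≥ 20°C)
Each additional base adds 2°C (A/T) or 4°C (G/C), so Tm is non-decreasing in n; n = 9 is the first length to reach 20°C.

n = 9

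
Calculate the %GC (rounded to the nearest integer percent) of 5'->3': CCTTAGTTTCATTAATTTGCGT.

32%

Base counts: T=11, A=4, C=4, G=3
G+C = 3 + 4 = 7 out of 22 bases
%GC = 7/22 × 100 = 31.82% ≈ 32%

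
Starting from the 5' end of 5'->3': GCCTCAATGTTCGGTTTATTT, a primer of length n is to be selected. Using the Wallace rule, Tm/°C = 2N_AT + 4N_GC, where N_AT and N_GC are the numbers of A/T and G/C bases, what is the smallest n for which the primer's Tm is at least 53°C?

First 18 bases: GCCTCAATGTTCGGTTTA → Tm = 52°C (< 53°C)
First 19 bases: GCCTCAATGTTCGGTTTAT → Tm = 54°C (≥ 53°C)
Each additional base adds 2°C (A/T) or 4°C (G/C), so Tm is non-decreasing in n; n = 19 is the first length to reach 53°C.

n = 19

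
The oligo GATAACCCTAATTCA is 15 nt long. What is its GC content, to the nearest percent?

G=1, T=4, A=6, C=4
G+C = 1 + 4 = 5 out of 15 bases
%GC = 5/15 × 100 = 33.33% ≈ 33%

33%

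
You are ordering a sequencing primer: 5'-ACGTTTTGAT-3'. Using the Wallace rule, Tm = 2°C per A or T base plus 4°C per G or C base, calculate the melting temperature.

A=2, C=1, G=2, T=5
So N_AT = 7 and N_GC = 3.
Tm = 2×7 + 4×3 = 26°C

26°C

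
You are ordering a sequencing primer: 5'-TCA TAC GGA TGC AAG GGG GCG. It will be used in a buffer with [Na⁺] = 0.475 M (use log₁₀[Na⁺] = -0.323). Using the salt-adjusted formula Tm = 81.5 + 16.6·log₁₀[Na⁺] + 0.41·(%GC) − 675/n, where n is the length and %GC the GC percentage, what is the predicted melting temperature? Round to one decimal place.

Length n = 21. Counting bases: A=5, G=9, C=4, T=3
G+C = 13, so %GC = 13/21 × 100 = 61.905%
Salt term: 16.6 × (-0.323) = -5.362
GC term: 0.41 × 61.905 = 25.381; length term: −675/21 = −32.143
Tm = 81.5 + (-5.362) + 25.381 − 32.143 = 69.376 → 69.4°C

69.4°C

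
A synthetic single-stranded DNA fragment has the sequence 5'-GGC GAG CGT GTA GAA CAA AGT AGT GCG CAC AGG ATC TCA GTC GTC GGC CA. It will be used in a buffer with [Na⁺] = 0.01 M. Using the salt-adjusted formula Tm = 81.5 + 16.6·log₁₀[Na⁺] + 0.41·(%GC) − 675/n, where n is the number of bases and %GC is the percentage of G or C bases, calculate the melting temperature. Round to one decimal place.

Length n = 50. G=17, C=12, T=8, A=13
G+C = 29, so %GC = 29/50 × 100 = 58%
Salt term: 16.6 × (-2) = -33.2
GC term: 0.41 × 58 = 23.78; length term: −675/50 = −13.5
Tm = 81.5 + (-33.2) + 23.78 − 13.5 = 58.58 → 58.6°C

58.6°C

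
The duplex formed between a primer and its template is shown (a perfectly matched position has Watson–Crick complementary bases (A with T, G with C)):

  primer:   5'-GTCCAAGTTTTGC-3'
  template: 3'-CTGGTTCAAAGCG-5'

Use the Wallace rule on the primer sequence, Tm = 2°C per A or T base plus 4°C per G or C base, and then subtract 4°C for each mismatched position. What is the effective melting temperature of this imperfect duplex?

30°C

Primer base counts: A=2, T=5, G=3, C=3 → A+T=7, G+C=6
Perfect-match Tm = 2(7) + 4(6) = 14 + 24 = 38°C
Mismatches (positions where the bases are not complementary): 2 (at positions 2, 11)
Effective Tm = 38 − 2×4 = 38 − 8 = 30°C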